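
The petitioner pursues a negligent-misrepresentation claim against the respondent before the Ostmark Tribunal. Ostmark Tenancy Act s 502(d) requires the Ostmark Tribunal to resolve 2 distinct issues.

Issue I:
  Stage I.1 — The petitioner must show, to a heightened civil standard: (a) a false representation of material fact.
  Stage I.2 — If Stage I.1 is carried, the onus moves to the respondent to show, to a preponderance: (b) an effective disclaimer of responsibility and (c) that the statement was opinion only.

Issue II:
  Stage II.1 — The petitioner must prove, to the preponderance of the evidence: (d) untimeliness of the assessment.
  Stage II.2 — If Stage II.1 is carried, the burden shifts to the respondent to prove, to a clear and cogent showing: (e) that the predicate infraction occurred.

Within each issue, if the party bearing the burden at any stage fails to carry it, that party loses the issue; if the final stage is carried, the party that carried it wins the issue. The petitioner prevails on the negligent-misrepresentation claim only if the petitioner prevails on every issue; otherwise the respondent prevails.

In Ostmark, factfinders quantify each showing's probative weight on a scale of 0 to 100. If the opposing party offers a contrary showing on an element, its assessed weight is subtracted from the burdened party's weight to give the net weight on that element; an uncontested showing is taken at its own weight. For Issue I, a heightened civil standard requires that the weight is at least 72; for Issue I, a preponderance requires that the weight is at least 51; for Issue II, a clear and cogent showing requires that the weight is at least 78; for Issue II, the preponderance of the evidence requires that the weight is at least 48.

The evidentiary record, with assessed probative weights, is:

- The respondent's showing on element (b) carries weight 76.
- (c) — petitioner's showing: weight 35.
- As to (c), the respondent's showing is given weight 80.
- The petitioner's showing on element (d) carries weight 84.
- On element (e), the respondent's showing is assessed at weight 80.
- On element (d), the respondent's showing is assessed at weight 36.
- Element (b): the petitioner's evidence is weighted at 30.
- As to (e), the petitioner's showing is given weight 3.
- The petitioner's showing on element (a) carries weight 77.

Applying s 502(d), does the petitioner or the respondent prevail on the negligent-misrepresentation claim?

petitioner

— Issue I —
Stage I.1 (petitioner, a heightened civil standard, weight is at least 72): (a) 77 ≥ 72 — meets.
  The petitioner carries Stage I.1; the respondent now bears the burden.
Stage I.2 (respondent, a preponderance, weight is at least 51): (b) net 76−30=46 < 51 — fails; (c) net 80−35=45 < 51 — fails.
  Stage I.2 not carried; the respondent fails its burden.
The analysis ends at Stage I.2; the petitioner prevails on this issue.
— Issue II —
Stage II.1 — burden on petitioner; standard: the preponderance of the evidence (weight is at least 48).
    (d): 84 − 36 = 48 ≥ 48 [met]
  Stage II.1 carried; the burden shifts to the respondent.
Stage II.2 — burden on respondent; standard: a clear and cogent showing (weight is at least 78).
    (e): 80 − 3 = 77 < 78 [not met]
  The respondent does not carry Stage II.2.
The analysis ends at Stage II.2; the petitioner prevails on this issue.
Per-issue: Issue I → petitioner; Issue II → petitioner. The petitioner must prevail on every issue; overall, the petitioner prevails.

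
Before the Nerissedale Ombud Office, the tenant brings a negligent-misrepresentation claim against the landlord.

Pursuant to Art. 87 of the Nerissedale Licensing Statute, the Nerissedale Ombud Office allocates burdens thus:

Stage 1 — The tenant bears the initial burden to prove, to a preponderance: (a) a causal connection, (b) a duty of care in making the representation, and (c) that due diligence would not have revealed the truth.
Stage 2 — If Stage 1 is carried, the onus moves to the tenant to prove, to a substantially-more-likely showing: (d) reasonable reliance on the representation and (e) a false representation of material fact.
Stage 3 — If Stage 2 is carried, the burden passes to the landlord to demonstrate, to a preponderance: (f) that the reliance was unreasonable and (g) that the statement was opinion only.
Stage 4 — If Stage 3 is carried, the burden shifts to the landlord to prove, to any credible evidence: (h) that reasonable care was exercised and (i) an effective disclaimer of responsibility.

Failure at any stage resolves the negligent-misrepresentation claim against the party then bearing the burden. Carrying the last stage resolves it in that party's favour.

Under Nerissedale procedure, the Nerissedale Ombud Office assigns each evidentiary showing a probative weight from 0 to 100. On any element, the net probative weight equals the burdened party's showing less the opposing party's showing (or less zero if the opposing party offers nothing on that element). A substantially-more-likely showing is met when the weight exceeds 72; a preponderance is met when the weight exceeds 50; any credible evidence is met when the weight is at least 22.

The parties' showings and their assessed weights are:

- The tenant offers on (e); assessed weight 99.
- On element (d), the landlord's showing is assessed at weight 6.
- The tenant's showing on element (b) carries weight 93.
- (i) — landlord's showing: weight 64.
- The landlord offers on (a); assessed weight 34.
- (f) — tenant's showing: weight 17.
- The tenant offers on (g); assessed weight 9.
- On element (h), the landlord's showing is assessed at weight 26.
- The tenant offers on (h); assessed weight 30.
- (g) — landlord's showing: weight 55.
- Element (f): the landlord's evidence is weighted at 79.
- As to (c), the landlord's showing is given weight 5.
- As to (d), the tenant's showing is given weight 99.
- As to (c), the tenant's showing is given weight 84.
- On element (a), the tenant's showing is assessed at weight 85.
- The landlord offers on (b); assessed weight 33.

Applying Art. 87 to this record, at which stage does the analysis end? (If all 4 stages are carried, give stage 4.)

At Stage 1 the tenant must meet a preponderance (weight exceeds 50): on (a) the weight is 85 less the opposing 34 gives net 51, > 50, so (a) meets the standard; on (b) the weight is 93 less the opposing 33 gives net 60, > 50, so (b) meets the standard; on (c) the weight is 84 less the opposing 5 gives net 79, which does exceed 50, so (c) meets the standard.
  Stage 1 is satisfied; the tenant continues to bear the burden.
At Stage 2 the tenant must meet a substantially-more-likely showing (weight exceeds 72): on (d) the weight is 99 less the opposing 6 gives net 93, which does exceed 72, so (d) meets the standard; on (e) the weight is 99, > 72, so (e) meets the standard.
  Stage 2 is satisfied; the onus moves to the landlord.
At Stage 3 the landlord must meet a preponderance (weight exceeds 50): on (f) the weight is 79 less the opposing 17 gives net 62, which does exceed 50, so (f) meets the standard; on (g) the weight is 55 less the opposing 9 gives net 46, which does not exceed 50, so (g) does not meet the standard.
  Stage 3 not carried; the landlord fails its burden.
So the tenant prevails.

stage 3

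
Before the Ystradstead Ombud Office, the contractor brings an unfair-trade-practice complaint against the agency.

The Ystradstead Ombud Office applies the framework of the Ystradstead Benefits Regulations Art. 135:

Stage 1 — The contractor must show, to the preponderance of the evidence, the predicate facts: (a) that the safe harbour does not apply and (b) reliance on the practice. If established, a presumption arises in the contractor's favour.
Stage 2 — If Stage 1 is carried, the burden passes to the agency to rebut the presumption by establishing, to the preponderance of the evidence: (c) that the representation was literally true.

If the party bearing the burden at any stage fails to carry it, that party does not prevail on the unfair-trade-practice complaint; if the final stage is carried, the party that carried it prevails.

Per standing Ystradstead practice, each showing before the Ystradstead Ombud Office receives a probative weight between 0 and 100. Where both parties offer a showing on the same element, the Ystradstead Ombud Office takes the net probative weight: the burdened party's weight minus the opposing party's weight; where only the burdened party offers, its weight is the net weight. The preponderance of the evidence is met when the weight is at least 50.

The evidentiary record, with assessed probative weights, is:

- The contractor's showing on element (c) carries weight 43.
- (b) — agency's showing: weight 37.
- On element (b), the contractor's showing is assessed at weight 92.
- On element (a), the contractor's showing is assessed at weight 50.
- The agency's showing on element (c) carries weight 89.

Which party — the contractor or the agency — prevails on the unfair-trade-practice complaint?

contractor

Stage 1 (contractor, the preponderance of the evidence, weight is at least 50): (a) 50 ≥ 50 — meets; (b) net 92−37=55 ≥ 50 — meets.
  All elements met. The burden passes to the agency.
Stage 2 (agency, the preponderance of the evidence, weight is at least 50): (c) net 89−43=46 < 50 — fails.
  The agency does not carry Stage 2.
The analysis ends at Stage 2; the contractor prevails.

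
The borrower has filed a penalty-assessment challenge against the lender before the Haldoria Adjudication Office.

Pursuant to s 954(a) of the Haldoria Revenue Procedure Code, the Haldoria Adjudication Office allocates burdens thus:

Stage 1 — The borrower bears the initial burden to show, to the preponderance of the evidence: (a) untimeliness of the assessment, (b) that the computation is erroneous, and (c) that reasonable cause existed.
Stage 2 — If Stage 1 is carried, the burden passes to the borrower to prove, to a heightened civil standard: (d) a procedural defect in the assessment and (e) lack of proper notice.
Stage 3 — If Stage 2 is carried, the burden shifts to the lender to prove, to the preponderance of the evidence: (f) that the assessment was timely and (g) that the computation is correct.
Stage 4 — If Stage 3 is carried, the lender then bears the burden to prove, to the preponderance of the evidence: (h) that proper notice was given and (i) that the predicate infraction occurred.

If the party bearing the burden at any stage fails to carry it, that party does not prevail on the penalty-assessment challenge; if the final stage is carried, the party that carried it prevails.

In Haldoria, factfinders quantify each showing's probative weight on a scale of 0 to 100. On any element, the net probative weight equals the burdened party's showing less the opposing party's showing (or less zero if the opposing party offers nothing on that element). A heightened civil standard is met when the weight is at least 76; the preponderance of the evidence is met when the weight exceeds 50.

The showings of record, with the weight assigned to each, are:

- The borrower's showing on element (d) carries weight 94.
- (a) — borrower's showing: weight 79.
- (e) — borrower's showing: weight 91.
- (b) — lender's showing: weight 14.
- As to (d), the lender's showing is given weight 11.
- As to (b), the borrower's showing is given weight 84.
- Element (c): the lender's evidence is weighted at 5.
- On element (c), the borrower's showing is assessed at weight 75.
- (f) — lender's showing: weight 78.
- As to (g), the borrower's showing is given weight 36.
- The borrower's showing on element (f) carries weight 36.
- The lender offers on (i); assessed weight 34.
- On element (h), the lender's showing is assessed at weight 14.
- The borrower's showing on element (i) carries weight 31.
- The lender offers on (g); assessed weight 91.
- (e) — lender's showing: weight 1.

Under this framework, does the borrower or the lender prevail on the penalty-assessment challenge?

Stage 1 — burden on borrower; standard: the preponderance of the evidence (weight exceeds 50).
    (a): 79 > 50 [met]
    (b): 84 − 14 = 70 > 50 [met]
    (c): 75 − 5 = 70 > 50 [met]
  Stage 1 carried; the burden remains with the borrower.
Stage 2 — burden on borrower; standard: a heightened civil standard (weight is at least 76).
    (d): 94 − 11 = 83 ≥ 76 [met]
    (e): 91 − 1 = 90 ≥ 76 [met]
  Stage 2 carried; the burden shifts to the lender.
Stage 3 — burden on lender; standard: the preponderance of the evidence (weight exceeds 50).
    (f): 78 − 36 = 42 ≤ 50 [not met]
    (g): 91 − 36 = 55 > 50 [met]
  Stage 3 not carried; the lender fails its burden.
So the borrower prevails.

borrower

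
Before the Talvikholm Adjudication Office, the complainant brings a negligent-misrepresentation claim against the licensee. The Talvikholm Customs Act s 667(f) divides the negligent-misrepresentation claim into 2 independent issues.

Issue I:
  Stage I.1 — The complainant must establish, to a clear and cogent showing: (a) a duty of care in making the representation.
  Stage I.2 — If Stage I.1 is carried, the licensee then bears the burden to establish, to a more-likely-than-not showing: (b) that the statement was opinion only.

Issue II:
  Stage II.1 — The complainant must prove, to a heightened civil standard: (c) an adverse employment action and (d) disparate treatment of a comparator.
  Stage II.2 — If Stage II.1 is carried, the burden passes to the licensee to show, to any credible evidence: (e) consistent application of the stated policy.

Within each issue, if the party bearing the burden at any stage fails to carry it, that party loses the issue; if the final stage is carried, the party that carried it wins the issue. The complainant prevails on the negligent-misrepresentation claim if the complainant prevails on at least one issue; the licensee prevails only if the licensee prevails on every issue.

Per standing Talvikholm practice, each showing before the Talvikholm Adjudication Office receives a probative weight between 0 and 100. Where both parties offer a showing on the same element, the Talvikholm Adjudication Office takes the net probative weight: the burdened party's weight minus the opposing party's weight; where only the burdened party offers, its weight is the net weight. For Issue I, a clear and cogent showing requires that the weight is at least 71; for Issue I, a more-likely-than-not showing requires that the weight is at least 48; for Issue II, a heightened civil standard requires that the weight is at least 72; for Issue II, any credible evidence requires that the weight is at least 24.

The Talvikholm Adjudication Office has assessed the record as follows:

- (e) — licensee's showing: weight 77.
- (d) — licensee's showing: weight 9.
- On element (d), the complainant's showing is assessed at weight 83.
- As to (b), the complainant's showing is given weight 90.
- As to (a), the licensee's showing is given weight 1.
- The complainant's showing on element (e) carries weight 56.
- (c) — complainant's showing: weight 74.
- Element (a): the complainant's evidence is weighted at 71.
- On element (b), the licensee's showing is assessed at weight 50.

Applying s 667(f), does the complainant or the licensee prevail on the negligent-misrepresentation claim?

complainant

— Issue I —
Stage I.1 — burden on complainant; standard: a clear and cogent showing (weight is at least 71).
    (a): 71 − 1 = 70 < 71 [not met]
  Not every element is met, so the complainant fails to carry Stage I.1.
The licensee prevails on this issue.
— Issue II —
Stage II.1 — burden on complainant; standard: a heightened civil standard (weight is at least 72).
    (c): 74 ≥ 72 [met]
    (d): 83 − 9 = 74 ≥ 72 [met]
  Stage II.1 carried; the burden shifts to the licensee.
Stage II.2 — burden on licensee; standard: any credible evidence (weight is at least 24).
    (e): 77 − 56 = 21 < 24 [not met]
  The licensee does not carry Stage II.2.
The complainant prevails on this issue.
Per-issue: Issue I → licensee; Issue II → complainant. The complainant must prevail on at least one issue; overall, the complainant prevails.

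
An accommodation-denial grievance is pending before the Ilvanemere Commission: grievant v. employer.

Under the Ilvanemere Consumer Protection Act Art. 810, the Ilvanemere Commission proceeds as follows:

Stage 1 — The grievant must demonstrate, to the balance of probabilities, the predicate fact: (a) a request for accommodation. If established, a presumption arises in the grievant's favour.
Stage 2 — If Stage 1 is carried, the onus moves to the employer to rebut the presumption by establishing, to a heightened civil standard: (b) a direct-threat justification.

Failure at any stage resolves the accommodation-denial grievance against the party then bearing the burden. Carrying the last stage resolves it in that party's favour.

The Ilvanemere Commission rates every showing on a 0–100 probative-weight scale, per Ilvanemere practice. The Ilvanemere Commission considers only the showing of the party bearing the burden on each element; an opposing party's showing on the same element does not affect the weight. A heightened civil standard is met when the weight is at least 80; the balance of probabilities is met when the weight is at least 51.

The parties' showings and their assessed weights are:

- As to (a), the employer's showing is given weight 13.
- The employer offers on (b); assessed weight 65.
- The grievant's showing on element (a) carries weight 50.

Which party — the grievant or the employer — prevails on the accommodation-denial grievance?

Stage 1 — burden on grievant; standard: the balance of probabilities (weight is at least 51).
    (a): 50 (employer's 13 disregarded) < 51 [not met]
  The grievant does not carry Stage 1.
So the employer prevails.

employer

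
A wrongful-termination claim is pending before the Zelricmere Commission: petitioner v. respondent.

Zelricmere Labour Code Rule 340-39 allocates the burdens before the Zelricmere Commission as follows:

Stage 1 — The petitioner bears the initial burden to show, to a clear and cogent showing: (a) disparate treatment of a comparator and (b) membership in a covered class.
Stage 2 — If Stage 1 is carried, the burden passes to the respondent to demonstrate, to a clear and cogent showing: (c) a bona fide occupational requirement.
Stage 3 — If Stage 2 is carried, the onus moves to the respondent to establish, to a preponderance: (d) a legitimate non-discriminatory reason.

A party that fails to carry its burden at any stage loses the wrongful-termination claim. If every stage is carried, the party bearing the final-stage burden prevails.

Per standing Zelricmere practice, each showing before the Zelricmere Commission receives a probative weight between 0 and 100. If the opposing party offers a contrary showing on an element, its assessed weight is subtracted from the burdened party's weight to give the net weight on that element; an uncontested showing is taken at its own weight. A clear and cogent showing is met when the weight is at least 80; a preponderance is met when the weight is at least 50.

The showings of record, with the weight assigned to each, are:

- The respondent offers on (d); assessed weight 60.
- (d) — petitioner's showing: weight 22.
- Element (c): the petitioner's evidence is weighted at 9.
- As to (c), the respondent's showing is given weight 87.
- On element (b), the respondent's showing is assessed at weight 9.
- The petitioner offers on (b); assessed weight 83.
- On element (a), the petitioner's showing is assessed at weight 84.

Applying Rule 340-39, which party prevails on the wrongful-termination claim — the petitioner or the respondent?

respondent

Stage 1 (petitioner, a clear and cogent showing, weight is at least 80): (a) 84 ≥ 80 — meets; (b) net 83−9=74 < 80 — fails.
  Not every element is met, so the petitioner fails to carry Stage 1.
The analysis ends at Stage 1; the respondent prevails.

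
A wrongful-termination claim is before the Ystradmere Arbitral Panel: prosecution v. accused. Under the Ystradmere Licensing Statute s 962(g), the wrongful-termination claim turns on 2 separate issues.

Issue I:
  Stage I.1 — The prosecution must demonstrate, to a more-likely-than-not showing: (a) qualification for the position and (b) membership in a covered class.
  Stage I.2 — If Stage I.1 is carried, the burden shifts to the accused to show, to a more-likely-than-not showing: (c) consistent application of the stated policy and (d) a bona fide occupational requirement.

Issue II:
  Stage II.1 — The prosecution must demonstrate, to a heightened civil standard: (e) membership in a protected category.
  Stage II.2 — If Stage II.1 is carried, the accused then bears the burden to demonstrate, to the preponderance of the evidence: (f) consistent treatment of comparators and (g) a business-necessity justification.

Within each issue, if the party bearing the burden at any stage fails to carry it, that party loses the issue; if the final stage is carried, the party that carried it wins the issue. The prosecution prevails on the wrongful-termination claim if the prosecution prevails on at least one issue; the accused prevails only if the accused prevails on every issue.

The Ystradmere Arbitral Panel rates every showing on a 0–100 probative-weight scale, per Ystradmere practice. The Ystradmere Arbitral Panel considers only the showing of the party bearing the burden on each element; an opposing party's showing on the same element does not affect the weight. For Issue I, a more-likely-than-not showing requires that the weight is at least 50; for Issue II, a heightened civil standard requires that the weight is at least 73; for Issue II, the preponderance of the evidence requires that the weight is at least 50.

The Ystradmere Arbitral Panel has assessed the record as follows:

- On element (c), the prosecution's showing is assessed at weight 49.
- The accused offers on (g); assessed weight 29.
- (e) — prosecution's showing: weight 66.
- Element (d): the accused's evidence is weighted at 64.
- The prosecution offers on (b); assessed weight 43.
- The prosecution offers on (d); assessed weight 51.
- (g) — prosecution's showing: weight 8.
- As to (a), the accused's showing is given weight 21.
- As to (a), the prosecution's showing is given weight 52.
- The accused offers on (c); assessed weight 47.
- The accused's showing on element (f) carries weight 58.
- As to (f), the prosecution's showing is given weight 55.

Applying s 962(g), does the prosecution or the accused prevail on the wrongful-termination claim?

— Issue I —
Stage I.1 (prosecution, a more-likely-than-not showing, weight is at least 50): (a) 52 (accused's 21 disregarded) ≥ 50 — meets; (b) 43 < 50 — fails.
  Stage I.1 not carried; the prosecution fails its burden.
The accused prevails on this issue.
— Issue II —
Stage II.1 (prosecution, a heightened civil standard, weight is at least 73): (e) 66 < 73 — fails.
  The prosecution does not carry Stage II.1.
The analysis ends at Stage II.1; the accused prevails on this issue.
Per-issue: Issue I → accused; Issue II → accused. The prosecution must prevail on at least one issue; overall, the accused prevails.

accused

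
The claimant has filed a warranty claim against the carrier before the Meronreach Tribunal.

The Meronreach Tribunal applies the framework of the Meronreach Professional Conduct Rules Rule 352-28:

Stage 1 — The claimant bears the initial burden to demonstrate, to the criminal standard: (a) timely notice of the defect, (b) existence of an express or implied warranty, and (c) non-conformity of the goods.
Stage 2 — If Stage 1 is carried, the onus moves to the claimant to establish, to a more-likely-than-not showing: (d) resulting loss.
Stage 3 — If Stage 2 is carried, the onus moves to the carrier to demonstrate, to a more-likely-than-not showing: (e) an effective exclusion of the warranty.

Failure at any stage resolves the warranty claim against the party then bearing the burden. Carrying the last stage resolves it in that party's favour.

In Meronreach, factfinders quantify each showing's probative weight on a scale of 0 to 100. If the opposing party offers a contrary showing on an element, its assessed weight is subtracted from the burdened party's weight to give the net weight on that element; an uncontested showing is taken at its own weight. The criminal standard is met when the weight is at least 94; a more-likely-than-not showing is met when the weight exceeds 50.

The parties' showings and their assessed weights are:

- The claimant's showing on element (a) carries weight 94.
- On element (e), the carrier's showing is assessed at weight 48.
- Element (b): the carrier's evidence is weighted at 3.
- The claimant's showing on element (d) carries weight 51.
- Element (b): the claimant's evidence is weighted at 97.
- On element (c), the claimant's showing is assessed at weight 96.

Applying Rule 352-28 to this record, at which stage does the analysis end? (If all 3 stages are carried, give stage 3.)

Stage 1 — burden on claimant; standard: the criminal standard (weight is at least 94).
    (a): 94 ≥ 94 [met]
    (b): 97 − 3 = 94 ≥ 94 [met]
    (c): 96 ≥ 94 [met]
  Stage 1 is satisfied; the claimant continues to bear the burden.
Stage 2 — burden on claimant; standard: a more-likely-than-not showing (weight exceeds 50).
    (d): 51 > 50 [met]
  All elements met. The burden passes to the carrier.
Stage 3 — burden on carrier; standard: a more-likely-than-not showing (weight exceeds 50).
    (e): 48 ≤ 50 [not met]
  The carrier does not carry Stage 3.
The analysis ends at Stage 3; the claimant prevails.

stage 3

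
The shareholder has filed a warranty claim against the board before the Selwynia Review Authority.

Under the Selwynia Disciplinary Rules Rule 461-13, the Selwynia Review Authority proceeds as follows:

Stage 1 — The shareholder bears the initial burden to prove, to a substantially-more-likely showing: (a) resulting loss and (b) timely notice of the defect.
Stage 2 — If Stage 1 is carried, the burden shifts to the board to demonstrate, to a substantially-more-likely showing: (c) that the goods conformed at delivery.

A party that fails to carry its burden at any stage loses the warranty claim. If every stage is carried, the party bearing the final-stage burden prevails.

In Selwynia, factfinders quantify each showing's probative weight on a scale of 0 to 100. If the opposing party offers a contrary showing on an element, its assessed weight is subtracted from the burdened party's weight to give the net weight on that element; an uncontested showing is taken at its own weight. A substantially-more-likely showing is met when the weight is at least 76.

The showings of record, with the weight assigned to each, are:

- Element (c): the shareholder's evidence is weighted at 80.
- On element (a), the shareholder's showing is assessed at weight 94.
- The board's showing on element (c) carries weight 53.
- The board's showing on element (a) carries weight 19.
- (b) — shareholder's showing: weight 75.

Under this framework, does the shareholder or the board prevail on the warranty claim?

At Stage 1 the shareholder must meet a substantially-more-likely showing (weight is at least 76): on (a) the weight is 94 less the opposing 19 gives net 75, which does not reach 76, so (a) does not meet the standard; on (b) the weight is 75, which does not reach 76, so (b) does not meet the standard.
  The shareholder does not carry Stage 1.
The analysis ends at Stage 1; the board prevails.

board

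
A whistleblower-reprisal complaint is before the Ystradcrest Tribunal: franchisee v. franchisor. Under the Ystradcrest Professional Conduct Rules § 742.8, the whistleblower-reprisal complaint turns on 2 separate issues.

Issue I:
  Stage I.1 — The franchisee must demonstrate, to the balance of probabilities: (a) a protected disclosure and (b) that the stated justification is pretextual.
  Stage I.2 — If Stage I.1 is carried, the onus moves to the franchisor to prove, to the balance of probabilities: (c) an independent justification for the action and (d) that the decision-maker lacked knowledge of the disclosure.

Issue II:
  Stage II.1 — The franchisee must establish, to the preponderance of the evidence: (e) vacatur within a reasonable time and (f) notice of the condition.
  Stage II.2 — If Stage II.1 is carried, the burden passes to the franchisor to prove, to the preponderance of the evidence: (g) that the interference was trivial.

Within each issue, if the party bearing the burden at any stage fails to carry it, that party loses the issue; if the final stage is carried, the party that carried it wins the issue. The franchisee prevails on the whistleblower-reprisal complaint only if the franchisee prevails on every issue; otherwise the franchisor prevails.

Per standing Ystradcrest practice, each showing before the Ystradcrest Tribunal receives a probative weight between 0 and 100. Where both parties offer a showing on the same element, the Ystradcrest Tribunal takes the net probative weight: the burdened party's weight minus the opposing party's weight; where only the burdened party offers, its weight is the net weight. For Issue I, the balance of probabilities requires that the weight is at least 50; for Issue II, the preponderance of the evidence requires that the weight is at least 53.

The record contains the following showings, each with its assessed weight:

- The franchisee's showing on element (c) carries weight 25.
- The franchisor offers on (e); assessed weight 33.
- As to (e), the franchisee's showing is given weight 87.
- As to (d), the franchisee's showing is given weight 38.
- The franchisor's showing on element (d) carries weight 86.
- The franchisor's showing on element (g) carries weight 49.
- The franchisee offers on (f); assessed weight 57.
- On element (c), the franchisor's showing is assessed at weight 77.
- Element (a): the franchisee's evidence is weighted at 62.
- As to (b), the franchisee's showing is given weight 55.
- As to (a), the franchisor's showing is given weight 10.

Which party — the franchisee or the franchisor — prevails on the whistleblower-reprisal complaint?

— Issue I —
Stage I.1 (franchisee, the balance of probabilities, weight is at least 50): (a) net 62−10=52 ≥ 50 — meets; (b) 55 ≥ 50 — meets.
  The franchisee carries Stage I.1; the franchisor now bears the burden.
Stage I.2 (franchisor, the balance of probabilities, weight is at least 50): (c) net 77−25=52 ≥ 50 — meets; (d) net 86−38=48 < 50 — fails.
  Not every element is met, so the franchisor fails to carry Stage I.2.
The analysis ends at Stage I.2; the franchisee prevails on this issue.
— Issue II —
Stage II.1 — burden on franchisee; standard: the preponderance of the evidence (weight is at least 53).
    (e): 87 − 33 = 54 ≥ 53 [met]
    (f): 57 ≥ 53 [met]
  Stage II.1 is satisfied; the onus moves to the franchisor.
Stage II.2 — burden on franchisor; standard: the preponderance of the evidence (weight is at least 53).
    (g): 49 < 53 [not met]
  The franchisor does not carry Stage II.2.
So the franchisee prevails on this issue.
Per-issue: Issue I → franchisee; Issue II → franchisee. The franchisee must prevail on every issue; overall, the franchisee prevails.

franchisee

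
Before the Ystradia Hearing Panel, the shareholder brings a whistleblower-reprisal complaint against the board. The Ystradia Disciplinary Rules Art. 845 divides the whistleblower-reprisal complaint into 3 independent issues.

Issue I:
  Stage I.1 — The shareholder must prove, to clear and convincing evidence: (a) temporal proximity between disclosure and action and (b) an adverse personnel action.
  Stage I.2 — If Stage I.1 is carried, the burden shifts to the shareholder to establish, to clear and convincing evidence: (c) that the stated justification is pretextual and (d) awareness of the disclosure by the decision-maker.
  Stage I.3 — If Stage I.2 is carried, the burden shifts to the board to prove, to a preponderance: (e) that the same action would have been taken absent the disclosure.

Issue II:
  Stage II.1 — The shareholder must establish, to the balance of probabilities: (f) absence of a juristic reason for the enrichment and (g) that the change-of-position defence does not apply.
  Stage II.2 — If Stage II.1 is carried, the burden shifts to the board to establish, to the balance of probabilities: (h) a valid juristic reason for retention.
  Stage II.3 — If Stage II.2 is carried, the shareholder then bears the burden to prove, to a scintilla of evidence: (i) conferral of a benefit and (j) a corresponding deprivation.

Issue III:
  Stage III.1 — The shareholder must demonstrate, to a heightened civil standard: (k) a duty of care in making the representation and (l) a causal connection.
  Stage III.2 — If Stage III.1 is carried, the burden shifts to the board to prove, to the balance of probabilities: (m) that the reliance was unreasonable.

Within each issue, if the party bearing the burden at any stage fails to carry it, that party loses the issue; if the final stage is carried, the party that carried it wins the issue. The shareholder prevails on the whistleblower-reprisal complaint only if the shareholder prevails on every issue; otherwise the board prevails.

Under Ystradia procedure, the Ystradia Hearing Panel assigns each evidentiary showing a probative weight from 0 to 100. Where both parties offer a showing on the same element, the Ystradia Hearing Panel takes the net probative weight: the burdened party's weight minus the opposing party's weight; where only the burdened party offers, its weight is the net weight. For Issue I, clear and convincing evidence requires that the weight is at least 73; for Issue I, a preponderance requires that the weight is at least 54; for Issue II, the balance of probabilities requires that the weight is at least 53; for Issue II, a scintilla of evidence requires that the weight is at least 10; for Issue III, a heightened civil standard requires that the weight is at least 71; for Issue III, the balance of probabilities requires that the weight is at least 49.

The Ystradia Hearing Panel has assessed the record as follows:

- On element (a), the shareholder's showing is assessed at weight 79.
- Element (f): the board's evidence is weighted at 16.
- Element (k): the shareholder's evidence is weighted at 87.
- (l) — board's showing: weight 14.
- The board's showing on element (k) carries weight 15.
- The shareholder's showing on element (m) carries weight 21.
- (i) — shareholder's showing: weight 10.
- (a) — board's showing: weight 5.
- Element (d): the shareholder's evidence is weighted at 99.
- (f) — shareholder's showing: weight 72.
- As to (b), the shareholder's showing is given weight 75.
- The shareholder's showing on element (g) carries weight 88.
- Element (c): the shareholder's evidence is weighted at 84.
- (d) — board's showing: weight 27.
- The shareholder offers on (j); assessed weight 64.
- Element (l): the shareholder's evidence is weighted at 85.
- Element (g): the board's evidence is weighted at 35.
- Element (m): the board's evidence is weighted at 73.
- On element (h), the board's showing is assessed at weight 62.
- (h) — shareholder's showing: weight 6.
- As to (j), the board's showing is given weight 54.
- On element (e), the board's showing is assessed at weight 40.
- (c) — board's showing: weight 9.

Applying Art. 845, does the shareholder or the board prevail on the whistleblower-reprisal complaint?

— Issue I —
Stage I.1 (shareholder, clear and convincing evidence, weight is at least 73): (a) net 79−5=74 ≥ 73 — meets; (b) 75 ≥ 73 — meets.
  Stage I.1 is satisfied; the shareholder continues to bear the burden.
Stage I.2 (shareholder, clear and convincing evidence, weight is at least 73): (c) net 84−9=75 ≥ 73 — meets; (d) net 99−27=72 < 73 — fails.
  Stage I.2 not carried; the shareholder fails its burden.
The analysis ends at Stage I.2; the board prevails on this issue.
— Issue II —
At Stage II.1 the shareholder must meet the balance of probabilities (weight is at least 53): on (f) the weight is 72 less the opposing 16 gives net 56, which does reach 53, so (f) meets the standard; on (g) the weight is 88 less the opposing 35 gives net 53, which does reach 53, so (g) meets the standard.
  Stage II.1 is satisfied; the onus moves to the board.
At Stage II.2 the board must meet the balance of probabilities (weight is at least 53): on (h) the weight is 62 less the opposing 6 gives net 56, which does reach 53, so (h) meets the standard.
  All elements met. The burden passes to the shareholder.
At Stage II.3 the shareholder must meet a scintilla of evidence (weight is at least 10): on (i) the weight is 10, ≥ 10, so (i) meets the standard; on (j) the weight is 64 less the opposing 54 gives net 10, ≥ 10, so (j) meets the standard.
  The shareholder carries the last stage.
Every stage carried; the shareholder prevails on this issue.
— Issue III —
At Stage III.1 the shareholder must meet a heightened civil standard (weight is at least 71): on (k) the weight is 87 less the opposing 15 gives net 72, ≥ 71, so (k) meets the standard; on (l) the weight is 85 less the opposing 14 gives net 71, ≥ 71, so (l) meets the standard.
  The shareholder carries Stage III.1; the board now bears the burden.
At Stage III.2 the board must meet the balance of probabilities (weight is at least 49): on (m) the weight is 73 less the opposing 21 gives net 52, which does reach 49, so (m) meets the standard.
  Stage III.2 carried; the final stage is satisfied.
All stages carried — the board prevails on this issue.
Per-issue: Issue I → board; Issue II → shareholder; Issue III → board. The shareholder must prevail on every issue; overall, the board prevails.

board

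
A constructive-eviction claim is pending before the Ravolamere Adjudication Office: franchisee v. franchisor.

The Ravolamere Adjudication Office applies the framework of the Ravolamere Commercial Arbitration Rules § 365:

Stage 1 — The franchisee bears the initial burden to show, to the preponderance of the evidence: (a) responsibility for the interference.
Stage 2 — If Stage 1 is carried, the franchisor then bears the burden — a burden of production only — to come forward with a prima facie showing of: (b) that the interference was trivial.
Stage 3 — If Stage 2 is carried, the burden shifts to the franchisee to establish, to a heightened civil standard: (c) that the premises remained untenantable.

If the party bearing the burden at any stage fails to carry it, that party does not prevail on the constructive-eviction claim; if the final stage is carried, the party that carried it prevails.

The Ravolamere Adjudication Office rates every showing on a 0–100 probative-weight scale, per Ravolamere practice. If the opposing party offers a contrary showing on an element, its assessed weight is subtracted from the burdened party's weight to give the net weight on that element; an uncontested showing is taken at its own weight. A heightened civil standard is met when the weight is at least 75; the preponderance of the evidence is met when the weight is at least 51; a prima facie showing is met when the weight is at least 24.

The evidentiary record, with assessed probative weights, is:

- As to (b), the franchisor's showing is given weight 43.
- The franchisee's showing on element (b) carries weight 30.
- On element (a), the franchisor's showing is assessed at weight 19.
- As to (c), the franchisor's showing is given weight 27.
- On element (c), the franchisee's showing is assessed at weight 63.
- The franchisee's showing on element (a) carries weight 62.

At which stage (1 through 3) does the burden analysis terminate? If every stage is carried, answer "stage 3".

stage 1

Stage 1 — burden on franchisee; standard: the preponderance of the evidence (weight is at least 51).
    (a): 62 − 19 = 43 < 51 [not met]
  The franchisee does not carry Stage 1.
So the franchisor prevails.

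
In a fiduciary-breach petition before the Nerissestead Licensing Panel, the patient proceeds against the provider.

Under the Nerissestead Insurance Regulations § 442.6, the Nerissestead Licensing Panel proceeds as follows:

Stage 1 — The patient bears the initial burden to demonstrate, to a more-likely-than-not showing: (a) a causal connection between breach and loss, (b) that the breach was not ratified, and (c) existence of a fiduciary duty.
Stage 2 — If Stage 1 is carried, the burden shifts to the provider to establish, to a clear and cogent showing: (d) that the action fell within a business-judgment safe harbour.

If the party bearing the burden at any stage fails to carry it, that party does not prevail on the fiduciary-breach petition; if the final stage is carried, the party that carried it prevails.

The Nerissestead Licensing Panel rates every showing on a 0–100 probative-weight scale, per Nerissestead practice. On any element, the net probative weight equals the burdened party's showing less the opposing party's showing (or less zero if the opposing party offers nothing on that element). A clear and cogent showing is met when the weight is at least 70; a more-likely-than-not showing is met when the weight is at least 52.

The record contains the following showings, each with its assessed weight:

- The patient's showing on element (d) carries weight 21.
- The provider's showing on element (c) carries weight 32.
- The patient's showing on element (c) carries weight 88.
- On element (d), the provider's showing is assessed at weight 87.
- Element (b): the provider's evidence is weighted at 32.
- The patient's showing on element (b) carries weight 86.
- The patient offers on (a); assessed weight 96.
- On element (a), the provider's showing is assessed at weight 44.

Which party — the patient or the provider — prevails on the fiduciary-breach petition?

Stage 1 — burden on patient; standard: a more-likely-than-not showing (weight is at least 52).
    (a): 96 − 44 = 52 ≥ 52 [met]
    (b): 86 − 32 = 54 ≥ 52 [met]
    (c): 88 − 32 = 56 ≥ 52 [met]
  Stage 1 carried; the burden shifts to the provider.
Stage 2 — burden on provider; standard: a clear and cogent showing (weight is at least 70).
    (d): 87 − 21 = 66 < 70 [not met]
  The provider does not carry Stage 2.
The patient prevails.

patient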